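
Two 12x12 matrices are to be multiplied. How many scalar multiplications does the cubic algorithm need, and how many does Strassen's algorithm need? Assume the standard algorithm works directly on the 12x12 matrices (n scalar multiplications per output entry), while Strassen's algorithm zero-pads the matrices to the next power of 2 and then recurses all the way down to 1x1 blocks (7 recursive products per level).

Matrix multiplication for 12x12 matrices:

Strassen's algorithm requires power-of-2 dimensions. Pad 12x12 to 16x16 (next power of 2).

Standard algorithm: 12^3 = 1728 multiplications
Strassen's algorithm: 7^(log2(16)) = 7^4 = 2401 multiplications
Difference: 1728 - 2401 = -673 (Strassen uses MORE here due to padding overhead — for small or just-over-power-of-2 n, padding can outweigh the per-level savings)

Standard: 1728 multiplications (12^3). Strassen: 2401 multiplications (7^4, after padding to 16x16). Strassen reduces 8 recursive multiplications to 7 at each level.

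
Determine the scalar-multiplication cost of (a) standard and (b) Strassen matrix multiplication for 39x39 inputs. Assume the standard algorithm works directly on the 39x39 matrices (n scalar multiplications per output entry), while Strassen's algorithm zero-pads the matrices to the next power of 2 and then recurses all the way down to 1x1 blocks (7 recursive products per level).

Matrix multiplication for 39x39 matrices:

Strassen's algorithm requires power-of-2 dimensions. Pad 39x39 to 64x64 (next power of 2).

Standard algorithm: 39^3 = 59319 multiplications
Strassen's algorithm: 7^(log2(64)) = 7^6 = 117649 multiplications
Difference: 59319 - 117649 = -58330 (Strassen uses MORE here due to padding overhead — for small or just-over-power-of-2 n, padding can outweigh the per-level savings)

Standard: 59319 multiplications (39^3). Strassen: 117649 multiplications (7^6, after padding to 64x64). Strassen reduces 8 recursive multiplications to 7 at each level.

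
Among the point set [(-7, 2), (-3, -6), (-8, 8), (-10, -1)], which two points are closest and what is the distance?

Computing all pairwise distances among 4 points:

d((-7, 2), (-3, -6)) = 8.9443
d((-7, 2), (-8, 8)) = 6.0828
d((-7, 2), (-10, -1)) = 4.2426 <-- minimum
d((-3, -6), (-8, 8)) = 14.8661
d((-3, -6), (-10, -1)) = 8.6023
d((-8, 8), (-10, -1)) = 9.2195

Closest pair: (-7, 2) and (-10, -1) with distance 4.2426

The closest pair is (-7, 2) and (-10, -1) with Euclidean distance 4.2426. For 4 points, brute-force pairwise comparison is shown above. For large n, the divide-and-conquer algorithm (sort by x, recurse on halves, check the dividing strip) achieves O(n log n).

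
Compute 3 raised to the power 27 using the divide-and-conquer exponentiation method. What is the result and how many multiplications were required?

Computing 3^27 by squaring (build up from 3^1; each line after the first costs one multiplication):

3^1 = 3
3^2 = (3^1)^2 = 3^2 = 9
3^3 = 3 * 3^2 = 3 * 9 = 27
3^6 = (3^3)^2 = 27^2 = 729
3^12 = (3^6)^2 = 729^2 = 531441
3^13 = 3 * 3^12 = 3 * 531441 = 1594323
3^26 = (3^13)^2 = 1594323^2 = 2541865828329
3^27 = 3 * 3^26 = 3 * 2541865828329 = 7625597484987

Result: 7625597484987
Multiplications needed: 7 (7 lines after 3^1)

3^27 = 7625597484987. Using exponentiation by squaring, this requires 7 multiplications. The key idea: if the exponent is even, square the half-power; if odd, multiply by the base once.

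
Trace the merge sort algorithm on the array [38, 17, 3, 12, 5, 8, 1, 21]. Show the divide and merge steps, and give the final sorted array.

Merge sort trace:

Split: [38, 17, 3, 12, 5, 8, 1, 21] -> [38, 17, 3, 12] and [5, 8, 1, 21]
  Split: [38, 17, 3, 12] -> [38, 17] and [3, 12]
    Split: [38, 17] -> [38] and [17]
    Merge: [38] + [17] -> [17, 38]
    Split: [3, 12] -> [3] and [12]
    Merge: [3] + [12] -> [3, 12]
  Merge: [17, 38] + [3, 12] -> [3, 12, 17, 38]
  Split: [5, 8, 1, 21] -> [5, 8] and [1, 21]
    Split: [5, 8] -> [5] and [8]
    Merge: [5] + [8] -> [5, 8]
    Split: [1, 21] -> [1] and [21]
    Merge: [1] + [21] -> [1, 21]
  Merge: [5, 8] + [1, 21] -> [1, 5, 8, 21]
Merge: [3, 12, 17, 38] + [1, 5, 8, 21] -> [1, 3, 5, 8, 12, 17, 21, 38]

Final sorted array: [1, 3, 5, 8, 12, 17, 21, 38]

The merge sort proceeds by recursively splitting the array and merging sorted halves.
After all merges, the sorted array is [1, 3, 5, 8, 12, 17, 21, 38].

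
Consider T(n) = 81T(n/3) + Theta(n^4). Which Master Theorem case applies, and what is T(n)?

Master Theorem for T(n) = 81T(n/3) + O(n^4):

a = 81, b = 3, c = 4
log_b(a) = log_3(81) = 4.0000

Case 2: c = 4 = log_3(81) = 4.0000
T(n) = O(n^4 log n) = O(n^4 log n)

For T(n) = 81T(n/3) + O(n^4): log_3(81) = 4.0000. This is Case 2 of the Master Theorem (c = log_b(a), equal work at all levels), giving O(n^4 log n).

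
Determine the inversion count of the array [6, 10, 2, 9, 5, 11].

Finding inversions in [6, 10, 2, 9, 5, 11]:

(0, 2): arr[0]=6 > arr[2]=2
(0, 4): arr[0]=6 > arr[4]=5
(1, 2): arr[1]=10 > arr[2]=2
(1, 3): arr[1]=10 > arr[3]=9
(1, 4): arr[1]=10 > arr[4]=5
(3, 4): arr[3]=9 > arr[4]=5

Total inversions: 6

The array has 6 inversion(s): (0,2), (0,4), (1,2), (1,3), (1,4), (3,4). Each pair (i,j) satisfies i < j and arr[i] > arr[j].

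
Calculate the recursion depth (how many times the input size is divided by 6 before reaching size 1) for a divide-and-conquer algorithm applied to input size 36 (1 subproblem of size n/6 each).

For divide and conquer with division factor 6:

Problem sizes at each level:
Level 0: 36
Level 1: 6
Level 2: 1

The root is level 0 and the size-1 base case is level 2 (the tree spans levels 0 through 2, i.e. 3 levels counting the root), so the depth is the number of divisions: log_6(36) = 2

The recursion tree depth is log_6(36) = 2. At each level, the problem size is divided by 6, so it takes 2 divisions to reduce to a base case of size 1. The algorithm makes 1 recursive call at each level.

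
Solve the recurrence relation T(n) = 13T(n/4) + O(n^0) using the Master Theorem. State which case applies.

Master Theorem for T(n) = 13T(n/4) + O(n^0):

a = 13, b = 4, c = 0
log_b(a) = log_4(13) = 1.8502

Case 1: c = 0 < log_4(13) = 1.8502
T(n) = O(n^(log_4 13))

For T(n) = 13T(n/4) + O(n^0): log_4(13) = 1.8502. This is Case 1 of the Master Theorem (c < log_b(a), work dominated by leaves), giving O(n^(log_4 13)).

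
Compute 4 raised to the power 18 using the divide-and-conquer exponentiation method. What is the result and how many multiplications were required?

Computing 4^18 by squaring (build up from 4^1; each line after the first costs one multiplication):

4^1 = 4
4^2 = (4^1)^2 = 4^2 = 16
4^4 = (4^2)^2 = 16^2 = 256
4^8 = (4^4)^2 = 256^2 = 65536
4^9 = 4 * 4^8 = 4 * 65536 = 262144
4^18 = (4^9)^2 = 262144^2 = 68719476736

Result: 68719476736
Multiplications needed: 5 (5 lines after 4^1)

4^18 = 68719476736. Using exponentiation by squaring, this requires 5 multiplications. The key idea: if the exponent is even, square the half-power; if odd, multiply by the base once.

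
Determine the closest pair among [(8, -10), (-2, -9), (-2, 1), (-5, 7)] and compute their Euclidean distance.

Computing all pairwise distances among 4 points:

d((8, -10), (-2, -9)) = 10.0499
d((8, -10), (-2, 1)) = 14.8661
d((8, -10), (-5, 7)) = 21.4009
d((-2, -9), (-2, 1)) = 10.0
d((-2, -9), (-5, 7)) = 16.2788
d((-2, 1), (-5, 7)) = 6.7082 <-- minimum

Closest pair: (-2, 1) and (-5, 7) with distance 6.7082

The closest pair is (-2, 1) and (-5, 7) with Euclidean distance 6.7082. For 4 points, brute-force pairwise comparison is shown above. For large n, the divide-and-conquer algorithm (sort by x, recurse on halves, check the dividing strip) achieves O(n log n).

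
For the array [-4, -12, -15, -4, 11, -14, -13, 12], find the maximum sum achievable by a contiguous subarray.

Using Kadane's algorithm on [-4, -12, -15, -4, 11, -14, -13, 12]:

Scanning through the array:
Position 1 (value -12): max_ending_here = -12, max_so_far = -4
Position 2 (value -15): max_ending_here = -15, max_so_far = -4
Position 3 (value -4): max_ending_here = -4, max_so_far = -4
Position 4 (value 11): max_ending_here = 11, max_so_far = 11
Position 5 (value -14): max_ending_here = -3, max_so_far = 11
Position 6 (value -13): max_ending_here = -13, max_so_far = 11
Position 7 (value 12): max_ending_here = 12, max_so_far = 12

Maximum subarray: [12]
Maximum sum: 12

The maximum subarray is [12] with sum 12. This subarray runs from index 7 to index 7.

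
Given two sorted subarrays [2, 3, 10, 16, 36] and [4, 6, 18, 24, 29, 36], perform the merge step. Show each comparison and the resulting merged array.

Merging process:

Compare 2 vs 4: take 2 from left. Merged: [2]
Compare 3 vs 4: take 3 from left. Merged: [2, 3]
Compare 10 vs 4: take 4 from right. Merged: [2, 3, 4]
Compare 10 vs 6: take 6 from right. Merged: [2, 3, 4, 6]
Compare 10 vs 18: take 10 from left. Merged: [2, 3, 4, 6, 10]
Compare 16 vs 18: take 16 from left. Merged: [2, 3, 4, 6, 10, 16]
Compare 36 vs 18: take 18 from right. Merged: [2, 3, 4, 6, 10, 16, 18]
Compare 36 vs 24: take 24 from right. Merged: [2, 3, 4, 6, 10, 16, 18, 24]
Compare 36 vs 29: take 29 from right. Merged: [2, 3, 4, 6, 10, 16, 18, 24, 29]
Compare 36 vs 36: take 36 from left. Merged: [2, 3, 4, 6, 10, 16, 18, 24, 29, 36]
Append remaining from right: [36]. Merged: [2, 3, 4, 6, 10, 16, 18, 24, 29, 36, 36]

Final merged array: [2, 3, 4, 6, 10, 16, 18, 24, 29, 36, 36]
Total comparisons: 10

The merged array is [2, 3, 4, 6, 10, 16, 18, 24, 29, 36, 36], requiring 10 comparisons. The merge step runs in O(n) time where n is the total number of elements.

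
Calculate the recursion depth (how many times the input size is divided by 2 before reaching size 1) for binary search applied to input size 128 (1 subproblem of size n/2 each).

For divide and conquer with division factor 2:

Problem sizes at each level:
Level 0: 128
Level 1: 64
Level 2: 32
Level 3: 16
Level 4: 8
Level 5: 4
Level 6: 2
Level 7: 1

The root is level 0 and the size-1 base case is level 7 (the tree spans levels 0 through 7, i.e. 8 levels counting the root), so the depth is the number of divisions: log_2(128) = 7

The recursion tree depth is log_2(128) = 7. At each level, the problem size is divided by 2, so it takes 7 divisions to reduce to a base case of size 1. The algorithm makes 1 recursive call at each level.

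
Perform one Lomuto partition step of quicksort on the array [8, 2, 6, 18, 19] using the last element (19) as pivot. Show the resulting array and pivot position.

Lomuto partition with pivot = 19:

Initial array: [8, 2, 6, 18, 19]

arr[0]=8 <= 19: swap with position 0, array becomes [8, 2, 6, 18, 19]
arr[1]=2 <= 19: swap with position 1, array becomes [8, 2, 6, 18, 19]
arr[2]=6 <= 19: swap with position 2, array becomes [8, 2, 6, 18, 19]
arr[3]=18 <= 19: swap with position 3, array becomes [8, 2, 6, 18, 19]

Place pivot at position 4: [8, 2, 6, 18, 19]
Pivot position: 4

After partitioning with pivot 19, the array becomes [8, 2, 6, 18, 19]. The pivot is placed at index 4. All elements to the left of the pivot are <= 19, and all elements to the right are > 19.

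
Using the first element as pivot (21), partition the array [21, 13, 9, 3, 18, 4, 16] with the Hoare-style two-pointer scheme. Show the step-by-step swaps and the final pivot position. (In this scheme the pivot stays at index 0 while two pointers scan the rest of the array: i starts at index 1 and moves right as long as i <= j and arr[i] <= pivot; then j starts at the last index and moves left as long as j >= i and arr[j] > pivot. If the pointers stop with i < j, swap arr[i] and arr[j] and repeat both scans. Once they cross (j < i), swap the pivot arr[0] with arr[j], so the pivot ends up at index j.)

Hoare-style two-pointer partition with pivot = 21:

Initial array: [21, 13, 9, 3, 18, 4, 16]

Pointers start at i = 1, j = 6.
i ends at 7, j ends at 6: the pointers have crossed (j < i), so scanning stops.

Swap pivot arr[0] with arr[6] to place pivot at position 6: [16, 13, 9, 3, 18, 4, 21]
Pivot position: 6

After partitioning with pivot 21, the array becomes [16, 13, 9, 3, 18, 4, 21]. The pivot is placed at index 6. All elements to the left of the pivot are <= 21, and all elements to the right are > 21.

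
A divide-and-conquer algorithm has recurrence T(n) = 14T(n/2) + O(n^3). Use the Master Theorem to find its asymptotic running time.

Master Theorem for T(n) = 14T(n/2) + O(n^3):

a = 14, b = 2, c = 3
log_b(a) = log_2(14) = 3.8074

Case 1: c = 3 < log_2(14) = 3.8074
T(n) = O(n^(log_2 14))

For T(n) = 14T(n/2) + O(n^3): log_2(14) = 3.8074. This is Case 1 of the Master Theorem (c < log_b(a), work dominated by leaves), giving O(n^(log_2 14)).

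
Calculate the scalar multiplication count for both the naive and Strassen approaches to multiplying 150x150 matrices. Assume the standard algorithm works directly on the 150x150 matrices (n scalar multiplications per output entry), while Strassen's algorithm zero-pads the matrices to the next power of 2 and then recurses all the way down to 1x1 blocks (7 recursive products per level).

Matrix multiplication for 150x150 matrices:

Strassen's algorithm requires power-of-2 dimensions. Pad 150x150 to 256x256 (next power of 2).

Standard algorithm: 150^3 = 3375000 multiplications
Strassen's algorithm: 7^(log2(256)) = 7^8 = 5764801 multiplications
Difference: 3375000 - 5764801 = -2389801 (Strassen uses MORE here due to padding overhead — for small or just-over-power-of-2 n, padding can outweigh the per-level savings)

Standard: 3375000 multiplications (150^3). Strassen: 5764801 multiplications (7^8, after padding to 256x256). Strassen reduces 8 recursive multiplications to 7 at each level.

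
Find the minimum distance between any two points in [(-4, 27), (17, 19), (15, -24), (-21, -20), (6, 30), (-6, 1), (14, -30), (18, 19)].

Computing all pairwise distances among 8 points:

d((-4, 27), (17, 19)) = 22.4722
d((-4, 27), (15, -24)) = 54.4243
d((-4, 27), (-21, -20)) = 49.98
d((-4, 27), (6, 30)) = 10.4403
d((-4, 27), (-6, 1)) = 26.0768
d((-4, 27), (14, -30)) = 59.7746
d((-4, 27), (18, 19)) = 23.4094
d((17, 19), (15, -24)) = 43.0465
d((17, 19), (-21, -20)) = 54.4518
d((17, 19), (6, 30)) = 15.5563
d((17, 19), (-6, 1)) = 29.2062
d((17, 19), (14, -30)) = 49.0918
d((17, 19), (18, 19)) = 1.0 <-- minimum
d((15, -24), (-21, -20)) = 36.2215
d((15, -24), (6, 30)) = 54.7449
d((15, -24), (-6, 1)) = 32.6497
d((15, -24), (14, -30)) = 6.0828
d((15, -24), (18, 19)) = 43.1045
d((-21, -20), (6, 30)) = 56.8243
d((-21, -20), (-6, 1)) = 25.807
d((-21, -20), (14, -30)) = 36.4005
d((-21, -20), (18, 19)) = 55.1543
d((6, 30), (-6, 1)) = 31.3847
d((6, 30), (14, -30)) = 60.531
d((6, 30), (18, 19)) = 16.2788
d((-6, 1), (14, -30)) = 36.8917
d((-6, 1), (18, 19)) = 30.0
d((14, -30), (18, 19)) = 49.163

Closest pair: (17, 19) and (18, 19) with distance 1.0

The closest pair is (17, 19) and (18, 19) with Euclidean distance 1.0. For 8 points, brute-force pairwise comparison is shown above. For large n, the divide-and-conquer algorithm (sort by x, recurse on halves, check the dividing strip) achieves O(n log n).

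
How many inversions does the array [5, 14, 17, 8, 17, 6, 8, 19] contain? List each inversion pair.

Finding inversions in [5, 14, 17, 8, 17, 6, 8, 19]:

(1, 3): arr[1]=14 > arr[3]=8
(1, 5): arr[1]=14 > arr[5]=6
(1, 6): arr[1]=14 > arr[6]=8
(2, 3): arr[2]=17 > arr[3]=8
(2, 5): arr[2]=17 > arr[5]=6
(2, 6): arr[2]=17 > arr[6]=8
(3, 5): arr[3]=8 > arr[5]=6
(4, 5): arr[4]=17 > arr[5]=6
(4, 6): arr[4]=17 > arr[6]=8

Total inversions: 9

The array has 9 inversion(s): (1,3), (1,5), (1,6), (2,3), (2,5), (2,6), (3,5), (4,5), (4,6). Each pair (i,j) satisfies i < j and arr[i] > arr[j].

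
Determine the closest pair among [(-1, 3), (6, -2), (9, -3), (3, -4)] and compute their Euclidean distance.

Computing all pairwise distances among 4 points:

d((-1, 3), (6, -2)) = 8.6023
d((-1, 3), (9, -3)) = 11.6619
d((-1, 3), (3, -4)) = 8.0623
d((6, -2), (9, -3)) = 3.1623 <-- minimum
d((6, -2), (3, -4)) = 3.6056
d((9, -3), (3, -4)) = 6.0828

Closest pair: (6, -2) and (9, -3) with distance 3.1623

The closest pair is (6, -2) and (9, -3) with Euclidean distance 3.1623. For 4 points, brute-force pairwise comparison is shown above. For large n, the divide-and-conquer algorithm (sort by x, recurse on halves, check the dividing strip) achieves O(n log n).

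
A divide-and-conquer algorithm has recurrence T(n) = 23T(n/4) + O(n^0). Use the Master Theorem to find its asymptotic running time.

Master Theorem for T(n) = 23T(n/4) + O(n^0):

a = 23, b = 4, c = 0
log_b(a) = log_4(23) = 2.2618

Case 1: c = 0 < log_4(23) = 2.2618
T(n) = O(n^(log_4 23))

For T(n) = 23T(n/4) + O(n^0): log_4(23) = 2.2618. This is Case 1 of the Master Theorem (c < log_b(a), work dominated by leaves), giving O(n^(log_4 23)).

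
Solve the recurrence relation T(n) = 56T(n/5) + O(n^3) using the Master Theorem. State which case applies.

Master Theorem for T(n) = 56T(n/5) + O(n^3):

a = 56, b = 5, c = 3
log_b(a) = log_5(56) = 2.5011

Case 3: c = 3 > log_5(56) = 2.5011
T(n) = O(n^3) = O(n^3)

For T(n) = 56T(n/5) + O(n^3): log_5(56) = 2.5011. This is Case 3 of the Master Theorem (c > log_b(a), work dominated by root), giving O(n^3).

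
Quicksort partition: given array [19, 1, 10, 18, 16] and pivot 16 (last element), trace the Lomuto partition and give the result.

Lomuto partition with pivot = 16:

Initial array: [19, 1, 10, 18, 16]

arr[0]=19 > 16: no swap
arr[1]=1 <= 16: swap with position 0, array becomes [1, 19, 10, 18, 16]
arr[2]=10 <= 16: swap with position 1, array becomes [1, 10, 19, 18, 16]
arr[3]=18 > 16: no swap

Place pivot at position 2: [1, 10, 16, 18, 19]
Pivot position: 2

After partitioning with pivot 16, the array becomes [1, 10, 16, 18, 19]. The pivot is placed at index 2. All elements to the left of the pivot are <= 16, and all elements to the right are > 16.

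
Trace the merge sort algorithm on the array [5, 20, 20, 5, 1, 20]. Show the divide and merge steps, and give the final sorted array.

Merge sort trace:

Split: [5, 20, 20, 5, 1, 20] -> [5, 20, 20] and [5, 1, 20]
  Split: [5, 20, 20] -> [5] and [20, 20]
    Split: [20, 20] -> [20] and [20]
    Merge: [20] + [20] -> [20, 20]
  Merge: [5] + [20, 20] -> [5, 20, 20]
  Split: [5, 1, 20] -> [5] and [1, 20]
    Split: [1, 20] -> [1] and [20]
    Merge: [1] + [20] -> [1, 20]
  Merge: [5] + [1, 20] -> [1, 5, 20]
Merge: [5, 20, 20] + [1, 5, 20] -> [1, 5, 5, 20, 20, 20]

Final sorted array: [1, 5, 5, 20, 20, 20]

The merge sort proceeds by recursively splitting the array and merging sorted halves.
After all merges, the sorted array is [1, 5, 5, 20, 20, 20].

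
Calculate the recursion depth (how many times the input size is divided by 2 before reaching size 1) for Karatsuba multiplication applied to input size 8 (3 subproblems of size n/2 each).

For divide and conquer with division factor 2:

Problem sizes at each level:
Level 0: 8
Level 1: 4
Level 2: 2
Level 3: 1

The root is level 0 and the size-1 base case is level 3 (the tree spans levels 0 through 3, i.e. 4 levels counting the root), so the depth is the number of divisions: log_2(8) = 3

The recursion tree depth is log_2(8) = 3. At each level, the problem size is divided by 2, so it takes 3 divisions to reduce to a base case of size 1. The algorithm makes 3 recursive calls at each level.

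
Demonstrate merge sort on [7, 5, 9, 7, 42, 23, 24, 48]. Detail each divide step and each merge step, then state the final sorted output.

Merge sort trace:

Split: [7, 5, 9, 7, 42, 23, 24, 48] -> [7, 5, 9, 7] and [42, 23, 24, 48]
  Split: [7, 5, 9, 7] -> [7, 5] and [9, 7]
    Split: [7, 5] -> [7] and [5]
    Merge: [7] + [5] -> [5, 7]
    Split: [9, 7] -> [9] and [7]
    Merge: [9] + [7] -> [7, 9]
  Merge: [5, 7] + [7, 9] -> [5, 7, 7, 9]
  Split: [42, 23, 24, 48] -> [42, 23] and [24, 48]
    Split: [42, 23] -> [42] and [23]
    Merge: [42] + [23] -> [23, 42]
    Split: [24, 48] -> [24] and [48]
    Merge: [24] + [48] -> [24, 48]
  Merge: [23, 42] + [24, 48] -> [23, 24, 42, 48]
Merge: [5, 7, 7, 9] + [23, 24, 42, 48] -> [5, 7, 7, 9, 23, 24, 42, 48]

Final sorted array: [5, 7, 7, 9, 23, 24, 42, 48]

The merge sort proceeds by recursively splitting the array and merging sorted halves.
After all merges, the sorted array is [5, 7, 7, 9, 23, 24, 42, 48].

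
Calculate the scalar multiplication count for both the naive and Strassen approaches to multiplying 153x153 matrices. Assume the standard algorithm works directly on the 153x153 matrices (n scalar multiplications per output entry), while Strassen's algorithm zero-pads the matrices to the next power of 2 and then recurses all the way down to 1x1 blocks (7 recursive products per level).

Matrix multiplication for 153x153 matrices:

Strassen's algorithm requires power-of-2 dimensions. Pad 153x153 to 256x256 (next power of 2).

Standard algorithm: 153^3 = 3581577 multiplications
Strassen's algorithm: 7^(log2(256)) = 7^8 = 5764801 multiplications
Difference: 3581577 - 5764801 = -2183224 (Strassen uses MORE here due to padding overhead — for small or just-over-power-of-2 n, padding can outweigh the per-level savings)

Standard: 3581577 multiplications (153^3). Strassen: 5764801 multiplications (7^8, after padding to 256x256). Strassen reduces 8 recursive multiplications to 7 at each level.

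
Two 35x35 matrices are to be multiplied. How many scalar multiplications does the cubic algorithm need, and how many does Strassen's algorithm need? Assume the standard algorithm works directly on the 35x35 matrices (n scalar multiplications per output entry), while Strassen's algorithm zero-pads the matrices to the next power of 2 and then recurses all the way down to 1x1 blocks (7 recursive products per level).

Matrix multiplication for 35x35 matrices:

Strassen's algorithm requires power-of-2 dimensions. Pad 35x35 to 64x64 (next power of 2).

Standard algorithm: 35^3 = 42875 multiplications
Strassen's algorithm: 7^(log2(64)) = 7^6 = 117649 multiplications
Difference: 42875 - 117649 = -74774 (Strassen uses MORE here due to padding overhead — for small or just-over-power-of-2 n, padding can outweigh the per-level savings)

Standard: 42875 multiplications (35^3). Strassen: 117649 multiplications (7^6, after padding to 64x64). Strassen reduces 8 recursive multiplications to 7 at each level.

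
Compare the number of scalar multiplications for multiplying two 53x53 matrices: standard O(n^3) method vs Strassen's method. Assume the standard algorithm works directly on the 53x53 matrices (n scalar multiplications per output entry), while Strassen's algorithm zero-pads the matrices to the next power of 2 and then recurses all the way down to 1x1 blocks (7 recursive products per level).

Matrix multiplication for 53x53 matrices:

Strassen's algorithm requires power-of-2 dimensions. Pad 53x53 to 64x64 (next power of 2).

Standard algorithm: 53^3 = 148877 multiplications
Strassen's algorithm: 7^(log2(64)) = 7^6 = 117649 multiplications
Savings: 148877 - 117649 = 31228 multiplications

Standard: 148877 multiplications (53^3). Strassen: 117649 multiplications (7^6, after padding to 64x64). Strassen reduces 8 recursive multiplications to 7 at each level.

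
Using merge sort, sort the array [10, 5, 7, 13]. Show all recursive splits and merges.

Merge sort trace:

Split: [10, 5, 7, 13] -> [10, 5] and [7, 13]
  Split: [10, 5] -> [10] and [5]
  Merge: [10] + [5] -> [5, 10]
  Split: [7, 13] -> [7] and [13]
  Merge: [7] + [13] -> [7, 13]
Merge: [5, 10] + [7, 13] -> [5, 7, 10, 13]

Final sorted array: [5, 7, 10, 13]

The merge sort proceeds by recursively splitting the array and merging sorted halves.
After all merges, the sorted array is [5, 7, 10, 13].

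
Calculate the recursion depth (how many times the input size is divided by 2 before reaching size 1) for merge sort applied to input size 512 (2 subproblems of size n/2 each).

For divide and conquer with division factor 2:

Problem sizes at each level:
Level 0: 512
Level 1: 256
Level 2: 128
Level 3: 64
Level 4: 32
Level 5: 16
Level 6: 8
Level 7: 4
Level 8: 2
Level 9: 1

The root is level 0 and the size-1 base case is level 9 (the tree spans levels 0 through 9, i.e. 10 levels counting the root), so the depth is the number of divisions: log_2(512) = 9

The recursion tree depth is log_2(512) = 9. At each level, the problem size is divided by 2, so it takes 9 divisions to reduce to a base case of size 1. The algorithm makes 2 recursive calls at each level.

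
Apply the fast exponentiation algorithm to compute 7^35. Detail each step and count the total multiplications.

Computing 7^35 by squaring (build up from 7^1; each line after the first costs one multiplication):

7^1 = 7
7^2 = (7^1)^2 = 7^2 = 49
7^4 = (7^2)^2 = 49^2 = 2401
7^8 = (7^4)^2 = 2401^2 = 5764801
7^16 = (7^8)^2 = 5764801^2 = 33232930569601
7^17 = 7 * 7^16 = 7 * 33232930569601 = 232630513987207
7^34 = (7^17)^2 = 232630513987207^2 = 54116956037952111668959660849
7^35 = 7 * 7^34 = 7 * 54116956037952111668959660849 = 378818692265664781682717625943

Result: 378818692265664781682717625943
Multiplications needed: 7 (7 lines after 7^1)

7^35 = 378818692265664781682717625943. Using exponentiation by squaring, this requires 7 multiplications. The key idea: if the exponent is even, square the half-power; if odd, multiply by the base once.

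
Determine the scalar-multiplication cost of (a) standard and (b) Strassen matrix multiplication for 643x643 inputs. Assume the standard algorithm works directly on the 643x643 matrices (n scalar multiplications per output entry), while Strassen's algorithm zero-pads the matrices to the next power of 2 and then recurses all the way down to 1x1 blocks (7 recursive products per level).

Matrix multiplication for 643x643 matrices:

Strassen's algorithm requires power-of-2 dimensions. Pad 643x643 to 1024x1024 (next power of 2).

Standard algorithm: 643^3 = 265847707 multiplications
Strassen's algorithm: 7^(log2(1024)) = 7^10 = 282475249 multiplications
Difference: 265847707 - 282475249 = -16627542 (Strassen uses MORE here due to padding overhead — for small or just-over-power-of-2 n, padding can outweigh the per-level savings)

Standard: 265847707 multiplications (643^3). Strassen: 282475249 multiplications (7^10, after padding to 1024x1024). Strassen reduces 8 recursive multiplications to 7 at each level.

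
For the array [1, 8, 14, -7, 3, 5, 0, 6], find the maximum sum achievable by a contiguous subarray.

Using Kadane's algorithm on [1, 8, 14, -7, 3, 5, 0, 6]:

Scanning through the array:
Position 1 (value 8): max_ending_here = 9, max_so_far = 9
Position 2 (value 14): max_ending_here = 23, max_so_far = 23
Position 3 (value -7): max_ending_here = 16, max_so_far = 23
Position 4 (value 3): max_ending_here = 19, max_so_far = 23
Position 5 (value 5): max_ending_here = 24, max_so_far = 24
Position 6 (value 0): max_ending_here = 24, max_so_far = 24
Position 7 (value 6): max_ending_here = 30, max_so_far = 30

Maximum subarray: [1, 8, 14, -7, 3, 5, 0, 6]
Maximum sum: 30

The maximum subarray is [1, 8, 14, -7, 3, 5, 0, 6] with sum 30. This subarray runs from index 0 to index 7.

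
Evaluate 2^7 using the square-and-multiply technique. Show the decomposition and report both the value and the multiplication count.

Computing 2^7 by squaring (build up from 2^1; each line after the first costs one multiplication):

2^1 = 2
2^2 = (2^1)^2 = 2^2 = 4
2^3 = 2 * 2^2 = 2 * 4 = 8
2^6 = (2^3)^2 = 8^2 = 64
2^7 = 2 * 2^6 = 2 * 64 = 128

Result: 128
Multiplications needed: 4 (4 lines after 2^1)

2^7 = 128. Using exponentiation by squaring, this requires 4 multiplications. The key idea: if the exponent is even, square the half-power; if odd, multiply by the base once.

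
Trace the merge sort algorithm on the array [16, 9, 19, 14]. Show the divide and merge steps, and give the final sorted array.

Merge sort trace:

Split: [16, 9, 19, 14] -> [16, 9] and [19, 14]
  Split: [16, 9] -> [16] and [9]
  Merge: [16] + [9] -> [9, 16]
  Split: [19, 14] -> [19] and [14]
  Merge: [19] + [14] -> [14, 19]
Merge: [9, 16] + [14, 19] -> [9, 14, 16, 19]

Final sorted array: [9, 14, 16, 19]

The merge sort proceeds by recursively splitting the array and merging sorted halves.
After all merges, the sorted array is [9, 14, 16, 19].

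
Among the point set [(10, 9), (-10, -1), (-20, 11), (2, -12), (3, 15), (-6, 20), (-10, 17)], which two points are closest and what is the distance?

Computing all pairwise distances among 7 points:

d((10, 9), (-10, -1)) = 22.3607
d((10, 9), (-20, 11)) = 30.0666
d((10, 9), (2, -12)) = 22.4722
d((10, 9), (3, 15)) = 9.2195
d((10, 9), (-6, 20)) = 19.4165
d((10, 9), (-10, 17)) = 21.5407
d((-10, -1), (-20, 11)) = 15.6205
d((-10, -1), (2, -12)) = 16.2788
d((-10, -1), (3, 15)) = 20.6155
d((-10, -1), (-6, 20)) = 21.3776
d((-10, -1), (-10, 17)) = 18.0
d((-20, 11), (2, -12)) = 31.8277
d((-20, 11), (3, 15)) = 23.3452
d((-20, 11), (-6, 20)) = 16.6433
d((-20, 11), (-10, 17)) = 11.6619
d((2, -12), (3, 15)) = 27.0185
d((2, -12), (-6, 20)) = 32.9848
d((2, -12), (-10, 17)) = 31.3847
d((3, 15), (-6, 20)) = 10.2956
d((3, 15), (-10, 17)) = 13.1529
d((-6, 20), (-10, 17)) = 5.0 <-- minimum

Closest pair: (-6, 20) and (-10, 17) with distance 5.0

The closest pair is (-6, 20) and (-10, 17) with Euclidean distance 5.0. For 7 points, brute-force pairwise comparison is shown above. For large n, the divide-and-conquer algorithm (sort by x, recurse on halves, check the dividing strip) achieves O(n log n).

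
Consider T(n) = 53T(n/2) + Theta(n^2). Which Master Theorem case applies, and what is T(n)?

Master Theorem for T(n) = 53T(n/2) + O(n^2):

a = 53, b = 2, c = 2
log_b(a) = log_2(53) = 5.7279

Case 1: c = 2 < log_2(53) = 5.7279
T(n) = O(n^(log_2 53))

For T(n) = 53T(n/2) + O(n^2): log_2(53) = 5.7279. This is Case 1 of the Master Theorem (c < log_b(a), work dominated by leaves), giving O(n^(log_2 53)).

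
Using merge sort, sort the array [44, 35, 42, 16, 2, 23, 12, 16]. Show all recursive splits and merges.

Merge sort trace:

Split: [44, 35, 42, 16, 2, 23, 12, 16] -> [44, 35, 42, 16] and [2, 23, 12, 16]
  Split: [44, 35, 42, 16] -> [44, 35] and [42, 16]
    Split: [44, 35] -> [44] and [35]
    Merge: [44] + [35] -> [35, 44]
    Split: [42, 16] -> [42] and [16]
    Merge: [42] + [16] -> [16, 42]
  Merge: [35, 44] + [16, 42] -> [16, 35, 42, 44]
  Split: [2, 23, 12, 16] -> [2, 23] and [12, 16]
    Split: [2, 23] -> [2] and [23]
    Merge: [2] + [23] -> [2, 23]
    Split: [12, 16] -> [12] and [16]
    Merge: [12] + [16] -> [12, 16]
  Merge: [2, 23] + [12, 16] -> [2, 12, 16, 23]
Merge: [16, 35, 42, 44] + [2, 12, 16, 23] -> [2, 12, 16, 16, 23, 35, 42, 44]

Final sorted array: [2, 12, 16, 16, 23, 35, 42, 44]

The merge sort proceeds by recursively splitting the array and merging sorted halves.
After all merges, the sorted array is [2, 12, 16, 16, 23, 35, 42, 44].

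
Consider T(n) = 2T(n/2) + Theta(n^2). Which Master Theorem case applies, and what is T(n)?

Master Theorem for T(n) = 2T(n/2) + O(n^2):

a = 2, b = 2, c = 2
log_b(a) = log_2(2) = 1.0000

Case 3: c = 2 > log_2(2) = 1.0000
T(n) = O(n^2) = O(n^2)

For T(n) = 2T(n/2) + O(n^2): log_2(2) = 1.0000. This is Case 3 of the Master Theorem (c > log_b(a), work dominated by root), giving O(n^2).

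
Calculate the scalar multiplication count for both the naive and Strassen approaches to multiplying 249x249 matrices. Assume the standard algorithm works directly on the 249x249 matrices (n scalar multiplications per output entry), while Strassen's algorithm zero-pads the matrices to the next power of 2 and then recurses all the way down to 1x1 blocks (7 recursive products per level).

Matrix multiplication for 249x249 matrices:

Strassen's algorithm requires power-of-2 dimensions. Pad 249x249 to 256x256 (next power of 2).

Standard algorithm: 249^3 = 15438249 multiplications
Strassen's algorithm: 7^(log2(256)) = 7^8 = 5764801 multiplications
Savings: 15438249 - 5764801 = 9673448 multiplications

Standard: 15438249 multiplications (249^3). Strassen: 5764801 multiplications (7^8, after padding to 256x256). Strassen reduces 8 recursive multiplications to 7 at each level.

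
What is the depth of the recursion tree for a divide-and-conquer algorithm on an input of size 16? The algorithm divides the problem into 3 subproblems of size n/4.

For divide and conquer with division factor 4:

Problem sizes at each level:
Level 0: 16
Level 1: 4
Level 2: 1

The root is level 0 and the size-1 base case is level 2 (the tree spans levels 0 through 2, i.e. 3 levels counting the root), so the depth is the number of divisions: log_4(16) = 2

The recursion tree depth is log_4(16) = 2. At each level, the problem size is divided by 4, so it takes 2 divisions to reduce to a base case of size 1. The algorithm makes 3 recursive calls at each level.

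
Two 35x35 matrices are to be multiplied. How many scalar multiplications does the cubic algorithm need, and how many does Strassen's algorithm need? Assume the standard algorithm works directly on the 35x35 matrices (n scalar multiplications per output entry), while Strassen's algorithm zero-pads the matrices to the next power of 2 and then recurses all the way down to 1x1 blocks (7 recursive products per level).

Matrix multiplication for 35x35 matrices:

Strassen's algorithm requires power-of-2 dimensions. Pad 35x35 to 64x64 (next power of 2).

Standard algorithm: 35^3 = 42875 multiplications
Strassen's algorithm: 7^(log2(64)) = 7^6 = 117649 multiplications
Difference: 42875 - 117649 = -74774 (Strassen uses MORE here due to padding overhead — for small or just-over-power-of-2 n, padding can outweigh the per-level savings)

Standard: 42875 multiplications (35^3). Strassen: 117649 multiplications (7^6, after padding to 64x64). Strassen reduces 8 recursive multiplications to 7 at each level.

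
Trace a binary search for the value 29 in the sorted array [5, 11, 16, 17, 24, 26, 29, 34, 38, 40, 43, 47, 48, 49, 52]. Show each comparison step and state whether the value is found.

Binary search for 29 in [5, 11, 16, 17, 24, 26, 29, 34, 38, 40, 43, 47, 48, 49, 52]:

lo=0, hi=14, mid=7, arr[mid]=34 -> 34 > 29, search left half
lo=0, hi=6, mid=3, arr[mid]=17 -> 17 < 29, search right half
lo=4, hi=6, mid=5, arr[mid]=26 -> 26 < 29, search right half
lo=6, hi=6, mid=6, arr[mid]=29 -> Found target at index 6!

Binary search finds 29 at index 6 after 4 comparisons. The search repeatedly halves the search space by comparing with the middle element.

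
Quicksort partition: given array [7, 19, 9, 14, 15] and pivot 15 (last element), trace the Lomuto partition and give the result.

Lomuto partition with pivot = 15:

Initial array: [7, 19, 9, 14, 15]

arr[0]=7 <= 15: swap with position 0, array becomes [7, 19, 9, 14, 15]
arr[1]=19 > 15: no swap
arr[2]=9 <= 15: swap with position 1, array becomes [7, 9, 19, 14, 15]
arr[3]=14 <= 15: swap with position 2, array becomes [7, 9, 14, 19, 15]

Place pivot at position 3: [7, 9, 14, 15, 19]
Pivot position: 3

After partitioning with pivot 15, the array becomes [7, 9, 14, 15, 19]. The pivot is placed at index 3. All elements to the left of the pivot are <= 15, and all elements to the right are > 15.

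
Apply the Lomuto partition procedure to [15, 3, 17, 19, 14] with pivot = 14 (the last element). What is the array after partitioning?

Lomuto partition with pivot = 14:

Initial array: [15, 3, 17, 19, 14]

arr[0]=15 > 14: no swap
arr[1]=3 <= 14: swap with position 0, array becomes [3, 15, 17, 19, 14]
arr[2]=17 > 14: no swap
arr[3]=19 > 14: no swap

Place pivot at position 1: [3, 14, 17, 19, 15]
Pivot position: 1

After partitioning with pivot 14, the array becomes [3, 14, 17, 19, 15]. The pivot is placed at index 1. All elements to the left of the pivot are <= 14, and all elements to the right are > 14.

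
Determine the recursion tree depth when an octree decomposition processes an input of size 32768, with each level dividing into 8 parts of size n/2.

For divide and conquer with division factor 2:

Problem sizes at each level:
Level 0: 32768
Level 1: 16384
Level 2: 8192
Level 3: 4096
Level 4: 2048
Level 5: 1024
Level 6: 512
Level 7: 256
Level 8: 128
Level 9: 64
Level 10: 32
Level 11: 16
Level 12: 8
Level 13: 4
Level 14: 2
Level 15: 1

The root is level 0 and the size-1 base case is level 15 (the tree spans levels 0 through 15, i.e. 16 levels counting the root), so the depth is the number of divisions: log_2(32768) = 15

The recursion tree depth is log_2(32768) = 15. At each level, the problem size is divided by 2, so it takes 15 divisions to reduce to a base case of size 1. The algorithm makes 8 recursive calls at each level.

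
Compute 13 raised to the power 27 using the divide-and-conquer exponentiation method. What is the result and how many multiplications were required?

Computing 13^27 by squaring (build up from 13^1; each line after the first costs one multiplication):

13^1 = 13
13^2 = (13^1)^2 = 13^2 = 169
13^3 = 13 * 13^2 = 13 * 169 = 2197
13^6 = (13^3)^2 = 2197^2 = 4826809
13^12 = (13^6)^2 = 4826809^2 = 23298085122481
13^13 = 13 * 13^12 = 13 * 23298085122481 = 302875106592253
13^26 = (13^13)^2 = 302875106592253^2 = 91733330193268616658399616009
13^27 = 13 * 13^26 = 13 * 91733330193268616658399616009 = 1192533292512492016559195008117

Result: 1192533292512492016559195008117
Multiplications needed: 7 (7 lines after 13^1)

13^27 = 1192533292512492016559195008117. Using exponentiation by squaring, this requires 7 multiplications. The key idea: if the exponent is even, square the half-power; if odd, multiply by the base once.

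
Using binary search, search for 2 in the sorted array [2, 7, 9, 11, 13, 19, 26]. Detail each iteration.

Binary search for 2 in [2, 7, 9, 11, 13, 19, 26]:

lo=0, hi=6, mid=3, arr[mid]=11 -> 11 > 2, search left half
lo=0, hi=2, mid=1, arr[mid]=7 -> 7 > 2, search left half
lo=0, hi=0, mid=0, arr[mid]=2 -> Found target at index 0!

Binary search finds 2 at index 0 after 3 comparisons. The search repeatedly halves the search space by comparing with the middle element.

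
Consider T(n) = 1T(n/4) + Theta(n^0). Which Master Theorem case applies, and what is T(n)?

Master Theorem for T(n) = 1T(n/4) + O(n^0):

a = 1, b = 4, c = 0
log_b(a) = log_4(1) = 0.0000

Case 2: c = 0 = log_4(1) = 0.0000
T(n) = O(n^0 log n) = O(log n)

For T(n) = 1T(n/4) + O(n^0): log_4(1) = 0.0000. This is Case 2 of the Master Theorem (c = log_b(a), equal work at all levels), giving O(log n).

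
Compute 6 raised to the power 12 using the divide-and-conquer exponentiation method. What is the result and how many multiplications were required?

Computing 6^12 by squaring (build up from 6^1; each line after the first costs one multiplication):

6^1 = 6
6^2 = (6^1)^2 = 6^2 = 36
6^3 = 6 * 6^2 = 6 * 36 = 216
6^6 = (6^3)^2 = 216^2 = 46656
6^12 = (6^6)^2 = 46656^2 = 2176782336

Result: 2176782336
Multiplications needed: 4 (4 lines after 6^1)

6^12 = 2176782336. Using exponentiation by squaring, this requires 4 multiplications. The key idea: if the exponent is even, square the half-power; if odd, multiply by the base once.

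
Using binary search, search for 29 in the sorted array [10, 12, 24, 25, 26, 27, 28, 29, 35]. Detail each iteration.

Binary search for 29 in [10, 12, 24, 25, 26, 27, 28, 29, 35]:

lo=0, hi=8, mid=4, arr[mid]=26 -> 26 < 29, search right half
lo=5, hi=8, mid=6, arr[mid]=28 -> 28 < 29, search right half
lo=7, hi=8, mid=7, arr[mid]=29 -> Found target at index 7!

Binary search finds 29 at index 7 after 3 comparisons. The search repeatedly halves the search space by comparing with the middle element.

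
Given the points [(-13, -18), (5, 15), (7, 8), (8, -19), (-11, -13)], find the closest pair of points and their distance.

Computing all pairwise distances among 5 points:

d((-13, -18), (5, 15)) = 37.5899
d((-13, -18), (7, 8)) = 32.8024
d((-13, -18), (8, -19)) = 21.0238
d((-13, -18), (-11, -13)) = 5.3852 <-- minimum
d((5, 15), (7, 8)) = 7.2801
d((5, 15), (8, -19)) = 34.1321
d((5, 15), (-11, -13)) = 32.249
d((7, 8), (8, -19)) = 27.0185
d((7, 8), (-11, -13)) = 27.6586
d((8, -19), (-11, -13)) = 19.9249

Closest pair: (-13, -18) and (-11, -13) with distance 5.3852

The closest pair is (-13, -18) and (-11, -13) with Euclidean distance 5.3852. For 5 points, brute-force pairwise comparison is shown above. For large n, the divide-and-conquer algorithm (sort by x, recurse on halves, check the dividing strip) achieves O(n log n).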